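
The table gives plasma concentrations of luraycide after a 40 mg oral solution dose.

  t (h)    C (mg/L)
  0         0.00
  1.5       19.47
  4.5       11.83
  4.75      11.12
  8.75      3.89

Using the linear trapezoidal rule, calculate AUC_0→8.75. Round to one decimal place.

Trapezoidal AUC_0→8.75:
  [0→1.5]: (0.00+19.47)/2 × 1.5 = 14.6025
  [1.5→4.5]: (19.47+11.83)/2 × 3 = 46.95
  [4.5→4.75]: (11.83+11.12)/2 × 0.25 = 2.86875
  [4.75→8.75]: (11.12+3.89)/2 × 4 = 30.02
  Sum = 94.44125 mg/L·h

AUC = 94.4 mg/L·h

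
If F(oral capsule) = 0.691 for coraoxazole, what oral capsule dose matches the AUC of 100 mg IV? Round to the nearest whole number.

For equal systemic exposure: F × D_ev = D_iv
D_ev = D_iv / F = 100 / 0.691 = 144.718 mg

D_oral = 145 mg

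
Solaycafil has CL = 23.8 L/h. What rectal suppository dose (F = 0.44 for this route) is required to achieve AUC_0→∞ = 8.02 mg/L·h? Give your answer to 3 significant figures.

Dose = 434 mg

Dose = CL × AUC_0→∞ / F
     = 23.8 × 8.02 / 0.44 = 433.809 mg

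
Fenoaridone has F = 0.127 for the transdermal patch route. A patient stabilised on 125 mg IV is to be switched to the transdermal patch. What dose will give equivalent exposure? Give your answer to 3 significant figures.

D_transdermal = 984 mg

For equal systemic exposure: F × D_ev = D_iv
D_ev = D_iv / F = 125 / 0.127 = 984.252 mg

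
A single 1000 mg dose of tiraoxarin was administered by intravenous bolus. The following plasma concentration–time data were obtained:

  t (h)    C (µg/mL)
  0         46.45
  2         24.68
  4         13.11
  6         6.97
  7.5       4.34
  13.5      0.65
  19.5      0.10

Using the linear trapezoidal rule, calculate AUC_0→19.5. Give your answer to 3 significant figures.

AUC = 155 µg/mL·h

Trapezoidal AUC_0→19.5:
  [0→2]: (46.45+24.68)/2 × 2 = 71.13
  [2→4]: (24.68+13.11)/2 × 2 = 37.79
  [4→6]: (13.11+6.97)/2 × 2 = 20.08
  [6→7.5]: (6.97+4.34)/2 × 1.5 = 8.4825
  [7.5→13.5]: (4.34+0.65)/2 × 6 = 14.97
  [13.5→19.5]: (0.65+0.10)/2 × 6 = 2.25
  Sum = 154.7025 µg/mL·h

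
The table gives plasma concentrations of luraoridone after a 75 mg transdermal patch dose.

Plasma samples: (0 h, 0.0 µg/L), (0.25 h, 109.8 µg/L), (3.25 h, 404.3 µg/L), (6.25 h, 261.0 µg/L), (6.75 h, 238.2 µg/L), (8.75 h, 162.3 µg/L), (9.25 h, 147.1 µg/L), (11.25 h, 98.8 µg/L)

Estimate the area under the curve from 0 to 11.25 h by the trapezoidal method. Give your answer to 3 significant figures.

Trapezoidal AUC_0→11.25:
  [0→0.25]: (0.0+109.8)/2 × 0.25 = 13.725
  [0.25→3.25]: (109.8+404.3)/2 × 3 = 771.15
  [3.25→6.25]: (404.3+261.0)/2 × 3 = 997.95
  [6.25→6.75]: (261.0+238.2)/2 × 0.5 = 124.8
  [6.75→8.75]: (238.2+162.3)/2 × 2 = 400.5
  [8.75→9.25]: (162.3+147.1)/2 × 0.5 = 77.35
  [9.25→11.25]: (147.1+98.8)/2 × 2 = 245.9
  Sum = 2631.375 µg/L·h

AUC = 2630 µg/L·h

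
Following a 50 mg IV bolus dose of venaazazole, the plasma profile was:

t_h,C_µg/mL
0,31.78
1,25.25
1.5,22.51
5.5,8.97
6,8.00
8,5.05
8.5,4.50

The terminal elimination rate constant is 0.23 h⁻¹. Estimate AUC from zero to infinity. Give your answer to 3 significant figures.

Trapezoidal AUC_0→8.5:
  [0→1]: (31.78+25.25)/2 × 1 = 28.515
  [1→1.5]: (25.25+22.51)/2 × 0.5 = 11.94
  [1.5→5.5]: (22.51+8.97)/2 × 4 = 62.96
  [5.5→6]: (8.97+8.00)/2 × 0.5 = 4.2425
  [6→8]: (8.00+5.05)/2 × 2 = 13.05
  [8→8.5]: (5.05+4.50)/2 × 0.5 = 2.3875
  Sum = 123.095 µg/mL·h
Extrapolated tail: C_last / k_e = 4.50 / 0.23 = 19.565
AUC_0→∞ = 123.095 + 19.565 = 142.66 µg/mL·h

AUC = 143 µg/mL·h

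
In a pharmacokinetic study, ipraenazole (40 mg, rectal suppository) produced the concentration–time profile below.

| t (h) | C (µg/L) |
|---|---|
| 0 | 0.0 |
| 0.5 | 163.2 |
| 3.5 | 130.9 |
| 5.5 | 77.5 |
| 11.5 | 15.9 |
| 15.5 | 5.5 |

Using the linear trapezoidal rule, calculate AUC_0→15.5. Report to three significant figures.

Trapezoidal AUC_0→15.5:
  [0→0.5]: (0.0+163.2)/2 × 0.5 = 40.8
  [0.5→3.5]: (163.2+130.9)/2 × 3 = 441.15
  [3.5→5.5]: (130.9+77.5)/2 × 2 = 208.4
  [5.5→11.5]: (77.5+15.9)/2 × 6 = 280.2
  [11.5→15.5]: (15.9+5.5)/2 × 4 = 42.8
  Sum = 1013.35 µg/L·h

AUC = 1010 µg/L·h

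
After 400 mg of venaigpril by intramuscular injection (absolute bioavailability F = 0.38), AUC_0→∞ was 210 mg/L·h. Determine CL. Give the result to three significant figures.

CL = 0.724 L/h

CL = F × Dose / AUC_0→∞
   = 0.38 × 400 / 210 = 0.72381 L/h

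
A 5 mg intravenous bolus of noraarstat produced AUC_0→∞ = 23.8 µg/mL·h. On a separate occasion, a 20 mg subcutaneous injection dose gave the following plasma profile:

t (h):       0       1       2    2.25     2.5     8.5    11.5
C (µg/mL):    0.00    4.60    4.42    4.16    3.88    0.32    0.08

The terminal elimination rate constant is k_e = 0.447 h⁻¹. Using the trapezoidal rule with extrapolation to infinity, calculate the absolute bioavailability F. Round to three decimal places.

F = 0.234

Trapezoidal AUC_0→11.5 (subcutaneous injection):
  [0→1]: (0.00+4.60)/2 × 1 = 2.3
  [1→2]: (4.60+4.42)/2 × 1 = 4.51
  [2→2.25]: (4.42+4.16)/2 × 0.25 = 1.0725
  [2.25→2.5]: (4.16+3.88)/2 × 0.25 = 1.005
  [2.5→8.5]: (3.88+0.32)/2 × 6 = 12.6
  [8.5→11.5]: (0.32+0.08)/2 × 3 = 0.6
  Sum = 22.0875 µg/mL·h
Tail: C_last/k_e = 0.08/0.447 = 0.179
AUC_0→∞ (subcutaneous injection) = 22.0875 + 0.179 = 22.2665 µg/mL·h
F = (AUC_ev/D_ev)/(AUC_iv/D_iv) = (22.2665/20)/(23.8/5) = 1.113325/4.76 = 0.2339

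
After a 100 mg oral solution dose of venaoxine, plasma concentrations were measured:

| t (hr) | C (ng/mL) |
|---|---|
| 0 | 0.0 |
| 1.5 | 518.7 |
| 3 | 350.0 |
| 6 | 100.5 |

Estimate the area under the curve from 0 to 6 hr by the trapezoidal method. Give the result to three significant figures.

AUC = 1720 ng/mL·hr

Trapezoidal AUC_0→6:
  [0→1.5]: (0.0+518.7)/2 × 1.5 = 389.025
  [1.5→3]: (518.7+350.0)/2 × 1.5 = 651.525
  [3→6]: (350.0+100.5)/2 × 3 = 675.75
  Sum = 1716.3 ng/mL·hr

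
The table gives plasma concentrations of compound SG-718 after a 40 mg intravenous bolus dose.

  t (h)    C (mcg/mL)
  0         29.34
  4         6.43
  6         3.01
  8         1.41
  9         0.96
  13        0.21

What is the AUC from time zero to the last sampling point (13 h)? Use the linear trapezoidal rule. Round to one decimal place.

Trapezoidal AUC_0→13:
  [0→4]: (29.34+6.43)/2 × 4 = 71.54
  [4→6]: (6.43+3.01)/2 × 2 = 9.44
  [6→8]: (3.01+1.41)/2 × 2 = 4.42
  [8→9]: (1.41+0.96)/2 × 1 = 1.185
  [9→13]: (0.96+0.21)/2 × 4 = 2.34
  Sum = 88.925 mcg/mL·h

AUC = 88.9 mcg/mL·h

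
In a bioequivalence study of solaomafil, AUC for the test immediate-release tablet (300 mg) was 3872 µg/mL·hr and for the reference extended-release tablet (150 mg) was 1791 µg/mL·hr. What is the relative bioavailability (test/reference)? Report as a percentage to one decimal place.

F_rel = (AUC_test/D_test) / (AUC_ref/D_ref)
      = (3872/300) / (1791/150)
      = 12.9067 / 11.94 = 1.0810 = 108.10%

F_rel = 108.1%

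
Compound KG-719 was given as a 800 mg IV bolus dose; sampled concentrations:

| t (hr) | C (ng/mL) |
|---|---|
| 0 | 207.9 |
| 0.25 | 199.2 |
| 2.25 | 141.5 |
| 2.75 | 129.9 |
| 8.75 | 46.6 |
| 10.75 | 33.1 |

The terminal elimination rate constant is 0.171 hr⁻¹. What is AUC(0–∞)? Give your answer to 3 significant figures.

AUC = 1260 ng/mL·hr

Trapezoidal AUC_0→10.75:
  [0→0.25]: (207.9+199.2)/2 × 0.25 = 50.8875
  [0.25→2.25]: (199.2+141.5)/2 × 2 = 340.7
  [2.25→2.75]: (141.5+129.9)/2 × 0.5 = 67.85
  [2.75→8.75]: (129.9+46.6)/2 × 6 = 529.5
  [8.75→10.75]: (46.6+33.1)/2 × 2 = 79.7
  Sum = 1068.6375 ng/mL·hr
Extrapolated tail: C_last / k_e = 33.1 / 0.171 = 193.567
AUC_0→∞ = 1068.6375 + 193.567 = 1262.2045 ng/mL·hr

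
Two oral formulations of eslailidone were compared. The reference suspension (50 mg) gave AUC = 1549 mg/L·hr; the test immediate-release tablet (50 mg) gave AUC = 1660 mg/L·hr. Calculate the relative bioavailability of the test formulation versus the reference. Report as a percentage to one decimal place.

F_rel = 107.2%

F_rel = (AUC_test/D_test) / (AUC_ref/D_ref)
      = (1660/50) / (1549/50)
      = 33.2 / 30.98 = 1.0717 = 107.17%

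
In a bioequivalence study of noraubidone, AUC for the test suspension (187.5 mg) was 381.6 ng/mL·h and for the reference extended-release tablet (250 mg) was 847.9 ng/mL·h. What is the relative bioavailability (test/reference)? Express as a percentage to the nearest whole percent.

F_rel = 60%

F_rel = (AUC_test/D_test) / (AUC_ref/D_ref)
      = (381.6/187.5) / (847.9/250)
      = 2.0352 / 3.3916 = 0.6001 = 60.01%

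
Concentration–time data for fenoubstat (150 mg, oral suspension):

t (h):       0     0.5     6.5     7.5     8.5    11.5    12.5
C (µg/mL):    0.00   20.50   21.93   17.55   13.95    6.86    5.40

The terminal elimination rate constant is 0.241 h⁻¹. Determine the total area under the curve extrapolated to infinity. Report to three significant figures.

AUC = 228 µg/mL·h

Trapezoidal AUC_0→12.5:
  [0→0.5]: (0.00+20.50)/2 × 0.5 = 5.125
  [0.5→6.5]: (20.50+21.93)/2 × 6 = 127.29
  [6.5→7.5]: (21.93+17.55)/2 × 1 = 19.74
  [7.5→8.5]: (17.55+13.95)/2 × 1 = 15.75
  [8.5→11.5]: (13.95+6.86)/2 × 3 = 31.215
  [11.5→12.5]: (6.86+5.40)/2 × 1 = 6.13
  Sum = 205.25 µg/mL·h
Extrapolated tail: C_last / k_e = 5.40 / 0.241 = 22.407
AUC_0→∞ = 205.25 + 22.407 = 227.657 µg/mL·h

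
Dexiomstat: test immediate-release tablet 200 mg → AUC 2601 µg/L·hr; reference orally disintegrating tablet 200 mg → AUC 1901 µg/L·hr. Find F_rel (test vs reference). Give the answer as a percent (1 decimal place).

F_rel = (AUC_test/D_test) / (AUC_ref/D_ref)
      = (2601/200) / (1901/200)
      = 13.005 / 9.505 = 1.3682 = 136.82%

F_rel = 136.8%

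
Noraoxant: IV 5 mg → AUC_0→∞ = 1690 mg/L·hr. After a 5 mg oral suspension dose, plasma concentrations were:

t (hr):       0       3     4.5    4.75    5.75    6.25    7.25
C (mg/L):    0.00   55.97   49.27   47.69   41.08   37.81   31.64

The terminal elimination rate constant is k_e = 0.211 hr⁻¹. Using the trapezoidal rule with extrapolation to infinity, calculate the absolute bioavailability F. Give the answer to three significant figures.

F = 0.251

Trapezoidal AUC_0→7.25 (oral suspension):
  [0→3]: (0.00+55.97)/2 × 3 = 83.955
  [3→4.5]: (55.97+49.27)/2 × 1.5 = 78.93
  [4.5→4.75]: (49.27+47.69)/2 × 0.25 = 12.12
  [4.75→5.75]: (47.69+41.08)/2 × 1 = 44.385
  [5.75→6.25]: (41.08+37.81)/2 × 0.5 = 19.7225
  [6.25→7.25]: (37.81+31.64)/2 × 1 = 34.725
  Sum = 273.8375 mg/L·hr
Tail: C_last/k_e = 31.64/0.211 = 149.953
AUC_0→∞ (oral suspension) = 273.8375 + 149.953 = 423.7905 mg/L·hr
F = (AUC_ev/D_ev)/(AUC_iv/D_iv) = (423.7905/5)/(1690/5) = 84.7581/338 = 0.2508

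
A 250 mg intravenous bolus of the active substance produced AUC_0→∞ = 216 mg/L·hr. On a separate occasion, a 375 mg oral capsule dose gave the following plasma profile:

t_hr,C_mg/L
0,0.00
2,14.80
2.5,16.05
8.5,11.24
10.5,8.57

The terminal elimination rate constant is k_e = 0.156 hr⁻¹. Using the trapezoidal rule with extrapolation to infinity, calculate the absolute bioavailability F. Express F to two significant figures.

F = 0.55

Trapezoidal AUC_0→10.5 (oral capsule):
  [0→2]: (0.00+14.80)/2 × 2 = 14.8
  [2→2.5]: (14.80+16.05)/2 × 0.5 = 7.7125
  [2.5→8.5]: (16.05+11.24)/2 × 6 = 81.87
  [8.5→10.5]: (11.24+8.57)/2 × 2 = 19.81
  Sum = 124.1925 mg/L·hr
Tail: C_last/k_e = 8.57/0.156 = 54.936
AUC_0→∞ (oral capsule) = 124.1925 + 54.936 = 179.1285 mg/L·hr
F = (AUC_ev/D_ev)/(AUC_iv/D_iv) = (179.1285/375)/(216/250) = 0.477676/0.864 = 0.5529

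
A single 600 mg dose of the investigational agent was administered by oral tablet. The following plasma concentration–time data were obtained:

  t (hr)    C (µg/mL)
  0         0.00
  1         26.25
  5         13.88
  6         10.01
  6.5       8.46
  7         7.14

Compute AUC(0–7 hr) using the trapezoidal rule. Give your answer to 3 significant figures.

Trapezoidal AUC_0→7:
  [0→1]: (0.00+26.25)/2 × 1 = 13.125
  [1→5]: (26.25+13.88)/2 × 4 = 80.26
  [5→6]: (13.88+10.01)/2 × 1 = 11.945
  [6→6.5]: (10.01+8.46)/2 × 0.5 = 4.6175
  [6.5→7]: (8.46+7.14)/2 × 0.5 = 3.9
  Sum = 113.8475 µg/mL·hr

AUC = 114 µg/mL·hr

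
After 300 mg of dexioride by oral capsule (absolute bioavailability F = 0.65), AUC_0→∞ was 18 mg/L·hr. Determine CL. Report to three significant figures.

CL = 10.8 L/hr

CL = F × Dose / AUC_0→∞
   = 0.65 × 300 / 18 = 10.8333 L/hr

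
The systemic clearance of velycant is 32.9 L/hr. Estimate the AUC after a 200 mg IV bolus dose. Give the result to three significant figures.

AUC = 6.08 mg/L·hr

AUC_0→∞ = Dose_iv / CL
        = 200 / 32.9 = 6.07903 mg/L·hr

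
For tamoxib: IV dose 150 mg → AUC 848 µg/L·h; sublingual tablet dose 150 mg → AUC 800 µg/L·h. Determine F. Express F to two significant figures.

F = (AUC_ev / D_ev) / (AUC_iv / D_iv)
  = (800/150) / (848/150)
  = 5.33333 / 5.65333 = 0.9434

F = 0.94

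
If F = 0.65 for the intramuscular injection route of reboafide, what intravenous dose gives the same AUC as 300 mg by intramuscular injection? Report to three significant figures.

D_iv = 195 mg

Systemic exposure from an extravascular dose = F × D_ev, so the equivalent IV dose is F × D_ev.
D_iv = F × D_ev = 0.65 × 300 = 195 mg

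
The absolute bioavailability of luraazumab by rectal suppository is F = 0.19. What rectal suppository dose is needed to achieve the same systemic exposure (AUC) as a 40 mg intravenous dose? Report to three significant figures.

For equal systemic exposure: F × D_ev = D_iv
D_ev = D_iv / F = 40 / 0.19 = 210.526 mg

D_rectal = 211 mg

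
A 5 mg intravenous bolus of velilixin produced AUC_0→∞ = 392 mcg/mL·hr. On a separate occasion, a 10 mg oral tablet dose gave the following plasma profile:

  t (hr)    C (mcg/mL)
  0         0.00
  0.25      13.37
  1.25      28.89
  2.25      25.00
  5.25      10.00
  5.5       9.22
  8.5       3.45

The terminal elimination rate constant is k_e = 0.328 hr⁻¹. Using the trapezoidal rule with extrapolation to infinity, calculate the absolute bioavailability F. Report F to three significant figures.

F = 0.171

Trapezoidal AUC_0→8.5 (oral tablet):
  [0→0.25]: (0.00+13.37)/2 × 0.25 = 1.67125
  [0.25→1.25]: (13.37+28.89)/2 × 1 = 21.13
  [1.25→2.25]: (28.89+25.00)/2 × 1 = 26.945
  [2.25→5.25]: (25.00+10.00)/2 × 3 = 52.5
  [5.25→5.5]: (10.00+9.22)/2 × 0.25 = 2.4025
  [5.5→8.5]: (9.22+3.45)/2 × 3 = 19.005
  Sum = 123.65375 mcg/mL·hr
Tail: C_last/k_e = 3.45/0.328 = 10.518
AUC_0→∞ (oral tablet) = 123.65375 + 10.518 = 134.17175 mcg/mL·hr
F = (AUC_ev/D_ev)/(AUC_iv/D_iv) = (134.17175/10)/(392/5) = 13.417175/78.4 = 0.1711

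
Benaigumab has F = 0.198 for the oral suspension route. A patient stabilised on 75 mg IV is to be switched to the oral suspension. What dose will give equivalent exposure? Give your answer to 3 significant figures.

For equal systemic exposure: F × D_ev = D_iv
D_ev = D_iv / F = 75 / 0.198 = 378.788 mg

D_oral = 379 mg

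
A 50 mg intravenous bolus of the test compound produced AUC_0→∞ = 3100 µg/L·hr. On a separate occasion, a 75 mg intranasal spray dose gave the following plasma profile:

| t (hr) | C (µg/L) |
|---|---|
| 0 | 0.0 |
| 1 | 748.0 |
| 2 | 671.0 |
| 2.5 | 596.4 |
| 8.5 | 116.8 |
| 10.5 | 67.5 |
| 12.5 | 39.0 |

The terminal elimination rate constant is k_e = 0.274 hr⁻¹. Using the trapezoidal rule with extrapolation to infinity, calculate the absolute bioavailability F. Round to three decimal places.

F = 0.854

Trapezoidal AUC_0→12.5 (intranasal spray):
  [0→1]: (0.0+748.0)/2 × 1 = 374.0
  [1→2]: (748.0+671.0)/2 × 1 = 709.5
  [2→2.5]: (671.0+596.4)/2 × 0.5 = 316.85
  [2.5→8.5]: (596.4+116.8)/2 × 6 = 2139.6
  [8.5→10.5]: (116.8+67.5)/2 × 2 = 184.3
  [10.5→12.5]: (67.5+39.0)/2 × 2 = 106.5
  Sum = 3830.75 µg/L·hr
Tail: C_last/k_e = 39.0/0.274 = 142.336
AUC_0→∞ (intranasal spray) = 3830.75 + 142.336 = 3973.086 µg/L·hr
F = (AUC_ev/D_ev)/(AUC_iv/D_iv) = (3973.086/75)/(3100/50) = 52.97448/62 = 0.8544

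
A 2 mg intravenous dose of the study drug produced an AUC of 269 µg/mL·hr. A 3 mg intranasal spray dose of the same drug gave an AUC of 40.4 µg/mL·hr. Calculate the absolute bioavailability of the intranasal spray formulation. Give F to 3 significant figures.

F = (AUC_ev / D_ev) / (AUC_iv / D_iv)
  = (40.4/3) / (269/2)
  = 13.4667 / 134.5 = 0.1001

F = 0.100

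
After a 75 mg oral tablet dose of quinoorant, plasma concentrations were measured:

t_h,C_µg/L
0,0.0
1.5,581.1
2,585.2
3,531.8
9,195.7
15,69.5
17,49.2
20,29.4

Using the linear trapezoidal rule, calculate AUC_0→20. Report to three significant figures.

AUC = 4500 µg/L·h

Trapezoidal AUC_0→20:
  [0→1.5]: (0.0+581.1)/2 × 1.5 = 435.825
  [1.5→2]: (581.1+585.2)/2 × 0.5 = 291.575
  [2→3]: (585.2+531.8)/2 × 1 = 558.5
  [3→9]: (531.8+195.7)/2 × 6 = 2182.5
  [9→15]: (195.7+69.5)/2 × 6 = 795.6
  [15→17]: (69.5+49.2)/2 × 2 = 118.7
  [17→20]: (49.2+29.4)/2 × 3 = 117.9
  Sum = 4500.6 µg/L·h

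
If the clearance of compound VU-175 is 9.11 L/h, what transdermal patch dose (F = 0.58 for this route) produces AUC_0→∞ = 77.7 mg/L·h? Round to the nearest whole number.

Dose = CL × AUC_0→∞ / F
     = 9.11 × 77.7 / 0.58 = 1220.43 mg

Dose = 1220 mg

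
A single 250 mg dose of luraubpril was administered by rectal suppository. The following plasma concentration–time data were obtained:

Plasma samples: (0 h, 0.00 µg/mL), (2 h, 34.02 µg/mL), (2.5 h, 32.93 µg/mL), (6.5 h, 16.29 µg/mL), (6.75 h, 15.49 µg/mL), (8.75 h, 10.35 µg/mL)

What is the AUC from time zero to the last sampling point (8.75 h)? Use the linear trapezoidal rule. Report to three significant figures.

Trapezoidal AUC_0→8.75:
  [0→2]: (0.00+34.02)/2 × 2 = 34.02
  [2→2.5]: (34.02+32.93)/2 × 0.5 = 16.7375
  [2.5→6.5]: (32.93+16.29)/2 × 4 = 98.44
  [6.5→6.75]: (16.29+15.49)/2 × 0.25 = 3.9725
  [6.75→8.75]: (15.49+10.35)/2 × 2 = 25.84
  Sum = 179.01 µg/mL·h

AUC = 179 µg/mL·h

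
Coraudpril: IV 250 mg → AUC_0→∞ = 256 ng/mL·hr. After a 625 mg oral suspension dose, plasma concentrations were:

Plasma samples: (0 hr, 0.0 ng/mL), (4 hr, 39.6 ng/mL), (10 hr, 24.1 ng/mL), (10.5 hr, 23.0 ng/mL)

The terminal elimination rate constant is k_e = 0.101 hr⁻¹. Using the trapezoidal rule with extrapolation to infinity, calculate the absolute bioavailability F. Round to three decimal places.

F = 0.797

Trapezoidal AUC_0→10.5 (oral suspension):
  [0→4]: (0.0+39.6)/2 × 4 = 79.2
  [4→10]: (39.6+24.1)/2 × 6 = 191.1
  [10→10.5]: (24.1+23.0)/2 × 0.5 = 11.775
  Sum = 282.075 ng/mL·hr
Tail: C_last/k_e = 23.0/0.101 = 227.723
AUC_0→∞ (oral suspension) = 282.075 + 227.723 = 509.798 ng/mL·hr
F = (AUC_ev/D_ev)/(AUC_iv/D_iv) = (509.798/625)/(256/250) = 0.8156768/1.024 = 0.7966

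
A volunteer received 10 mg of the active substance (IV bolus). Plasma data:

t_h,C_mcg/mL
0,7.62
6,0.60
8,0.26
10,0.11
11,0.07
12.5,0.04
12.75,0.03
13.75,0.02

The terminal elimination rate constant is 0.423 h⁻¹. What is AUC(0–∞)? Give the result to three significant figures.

Trapezoidal AUC_0→13.75:
  [0→6]: (7.62+0.60)/2 × 6 = 24.66
  [6→8]: (0.60+0.26)/2 × 2 = 0.86
  [8→10]: (0.26+0.11)/2 × 2 = 0.37
  [10→11]: (0.11+0.07)/2 × 1 = 0.09
  [11→12.5]: (0.07+0.04)/2 × 1.5 = 0.0825
  [12.5→12.75]: (0.04+0.03)/2 × 0.25 = 0.00875
  [12.75→13.75]: (0.03+0.02)/2 × 1 = 0.025
  Sum = 26.09625 mcg/mL·h
Extrapolated tail: C_last / k_e = 0.02 / 0.423 = 0.047
AUC_0→∞ = 26.09625 + 0.047 = 26.14325 mcg/mL·h

AUC = 26.1 mcg/mL·h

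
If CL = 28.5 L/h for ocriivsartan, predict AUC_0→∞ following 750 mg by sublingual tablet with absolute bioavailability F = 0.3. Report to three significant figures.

AUC = 7.89 mg/L·h

AUC_0→∞ = F × Dose / CL
        = 0.3 × 750 / 28.5 = 7.89474 mg/L·h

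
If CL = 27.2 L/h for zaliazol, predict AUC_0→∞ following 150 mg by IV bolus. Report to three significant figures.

AUC_0→∞ = Dose_iv / CL
        = 150 / 27.2 = 5.51471 mg/L·h

AUC = 5.51 mg/L·h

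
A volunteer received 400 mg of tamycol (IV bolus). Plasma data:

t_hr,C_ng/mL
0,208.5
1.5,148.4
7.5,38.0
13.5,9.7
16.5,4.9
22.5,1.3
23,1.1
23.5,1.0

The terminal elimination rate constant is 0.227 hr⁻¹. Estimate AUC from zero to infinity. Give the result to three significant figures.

AUC = 1020 ng/mL·hr

Trapezoidal AUC_0→23.5:
  [0→1.5]: (208.5+148.4)/2 × 1.5 = 267.675
  [1.5→7.5]: (148.4+38.0)/2 × 6 = 559.2
  [7.5→13.5]: (38.0+9.7)/2 × 6 = 143.1
  [13.5→16.5]: (9.7+4.9)/2 × 3 = 21.9
  [16.5→22.5]: (4.9+1.3)/2 × 6 = 18.6
  [22.5→23]: (1.3+1.1)/2 × 0.5 = 0.6
  [23→23.5]: (1.1+1.0)/2 × 0.5 = 0.525
  Sum = 1011.6 ng/mL·hr
Extrapolated tail: C_last / k_e = 1.0 / 0.227 = 4.405
AUC_0→∞ = 1011.6 + 4.405 = 1016.005 ng/mL·hr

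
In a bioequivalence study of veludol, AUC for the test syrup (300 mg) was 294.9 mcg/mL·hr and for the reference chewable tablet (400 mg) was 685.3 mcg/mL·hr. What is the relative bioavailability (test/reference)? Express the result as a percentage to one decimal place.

F_rel = 57.4%

F_rel = (AUC_test/D_test) / (AUC_ref/D_ref)
      = (294.9/300) / (685.3/400)
      = 0.983 / 1.71325 = 0.5738 = 57.38%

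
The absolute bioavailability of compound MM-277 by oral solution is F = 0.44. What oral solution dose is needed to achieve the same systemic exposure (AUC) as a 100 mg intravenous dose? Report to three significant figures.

D_oral = 227 mg

For equal systemic exposure: F × D_ev = D_iv
D_ev = D_iv / F = 100 / 0.44 = 227.273 mg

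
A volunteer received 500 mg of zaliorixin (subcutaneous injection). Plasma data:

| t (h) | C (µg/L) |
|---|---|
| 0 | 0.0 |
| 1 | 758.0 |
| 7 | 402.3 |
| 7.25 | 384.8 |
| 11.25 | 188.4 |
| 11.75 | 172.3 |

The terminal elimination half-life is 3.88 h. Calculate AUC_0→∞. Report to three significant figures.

Trapezoidal AUC_0→11.75:
  [0→1]: (0.0+758.0)/2 × 1 = 379.0
  [1→7]: (758.0+402.3)/2 × 6 = 3480.9
  [7→7.25]: (402.3+384.8)/2 × 0.25 = 98.3875
  [7.25→11.25]: (384.8+188.4)/2 × 4 = 1146.4
  [11.25→11.75]: (188.4+172.3)/2 × 0.5 = 90.175
  Sum = 5194.8625 µg/L·h
k_e = ln2 / t½ = 0.693147 / 3.88 = 0.1786 h^-1
Extrapolated tail: C_last / k_e = 172.3 / 0.1786 = 964.726
AUC_0→∞ = 5194.8625 + 964.726 = 6159.5885 µg/L·h

AUC = 6160 µg/L·h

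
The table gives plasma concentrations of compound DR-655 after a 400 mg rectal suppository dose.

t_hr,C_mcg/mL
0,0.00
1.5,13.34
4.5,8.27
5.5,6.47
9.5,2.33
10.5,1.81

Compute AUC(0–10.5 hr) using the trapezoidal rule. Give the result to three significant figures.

AUC = 69.5 mcg/mL·hr

Trapezoidal AUC_0→10.5:
  [0→1.5]: (0.00+13.34)/2 × 1.5 = 10.005
  [1.5→4.5]: (13.34+8.27)/2 × 3 = 32.415
  [4.5→5.5]: (8.27+6.47)/2 × 1 = 7.37
  [5.5→9.5]: (6.47+2.33)/2 × 4 = 17.6
  [9.5→10.5]: (2.33+1.81)/2 × 1 = 2.07
  Sum = 69.46 mcg/mL·hr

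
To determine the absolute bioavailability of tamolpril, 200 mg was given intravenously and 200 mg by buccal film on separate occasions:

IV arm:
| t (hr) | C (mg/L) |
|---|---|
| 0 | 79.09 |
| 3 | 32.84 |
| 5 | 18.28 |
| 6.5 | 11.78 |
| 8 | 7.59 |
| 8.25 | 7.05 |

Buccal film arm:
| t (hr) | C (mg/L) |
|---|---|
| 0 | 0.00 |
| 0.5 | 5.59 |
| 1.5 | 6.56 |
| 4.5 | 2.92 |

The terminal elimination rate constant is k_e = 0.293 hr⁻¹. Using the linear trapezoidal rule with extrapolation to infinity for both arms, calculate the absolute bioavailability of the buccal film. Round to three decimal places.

F = 0.112

Trapezoidal AUC_0→8.25 (IV):
  [0→3]: (79.09+32.84)/2 × 3 = 167.895
  [3→5]: (32.84+18.28)/2 × 2 = 51.12
  [5→6.5]: (18.28+11.78)/2 × 1.5 = 22.545
  [6.5→8]: (11.78+7.59)/2 × 1.5 = 14.5275
  [8→8.25]: (7.59+7.05)/2 × 0.25 = 1.83
  Sum = 257.9175 mg/L·hr
IV tail: 7.05/0.293 = 24.061; AUC_iv,0→∞ = 257.9175 + 24.061 = 281.9785 mg/L·hr
Trapezoidal AUC_0→4.5 (buccal film):
  [0→0.5]: (0.00+5.59)/2 × 0.5 = 1.3975
  [0.5→1.5]: (5.59+6.56)/2 × 1 = 6.075
  [1.5→4.5]: (6.56+2.92)/2 × 3 = 14.22
  Sum = 21.6925 mg/L·hr
buccal film tail: 2.92/0.293 = 9.966; AUC_ev,0→∞ = 21.6925 + 9.966 = 31.6585 mg/L·hr
F = (AUC_ev/D_ev)/(AUC_iv/D_iv) = (31.6585/200)/(281.9785/200) = 0.1582925/1.4098925 = 0.1123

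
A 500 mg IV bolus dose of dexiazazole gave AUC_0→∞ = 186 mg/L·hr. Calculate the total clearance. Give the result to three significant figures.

CL = Dose_iv / AUC_0→∞
   = 500 / 186 = 2.68817 L/hr

CL = 2.69 L/hr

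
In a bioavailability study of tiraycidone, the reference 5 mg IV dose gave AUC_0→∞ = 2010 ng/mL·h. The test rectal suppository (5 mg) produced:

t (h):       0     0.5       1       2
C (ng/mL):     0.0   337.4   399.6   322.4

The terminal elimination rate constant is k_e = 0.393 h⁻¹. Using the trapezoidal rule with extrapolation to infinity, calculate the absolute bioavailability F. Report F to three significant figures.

Trapezoidal AUC_0→2 (rectal suppository):
  [0→0.5]: (0.0+337.4)/2 × 0.5 = 84.35
  [0.5→1]: (337.4+399.6)/2 × 0.5 = 184.25
  [1→2]: (399.6+322.4)/2 × 1 = 361.0
  Sum = 629.6 ng/mL·h
Tail: C_last/k_e = 322.4/0.393 = 820.356
AUC_0→∞ (rectal suppository) = 629.6 + 820.356 = 1449.956 ng/mL·h
F = (AUC_ev/D_ev)/(AUC_iv/D_iv) = (1449.956/5)/(2010/5) = 289.9912/402 = 0.7214

F = 0.721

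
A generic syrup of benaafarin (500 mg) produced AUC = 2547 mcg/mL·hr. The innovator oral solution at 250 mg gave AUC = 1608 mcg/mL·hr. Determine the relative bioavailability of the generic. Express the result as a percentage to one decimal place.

F_rel = 79.2%

F_rel = (AUC_test/D_test) / (AUC_ref/D_ref)
      = (2547/500) / (1608/250)
      = 5.094 / 6.432 = 0.7920 = 79.20%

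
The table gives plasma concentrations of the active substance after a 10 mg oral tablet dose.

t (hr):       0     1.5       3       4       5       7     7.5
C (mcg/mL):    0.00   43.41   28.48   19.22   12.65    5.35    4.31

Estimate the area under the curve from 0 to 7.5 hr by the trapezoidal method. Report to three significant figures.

Trapezoidal AUC_0→7.5:
  [0→1.5]: (0.00+43.41)/2 × 1.5 = 32.5575
  [1.5→3]: (43.41+28.48)/2 × 1.5 = 53.9175
  [3→4]: (28.48+19.22)/2 × 1 = 23.85
  [4→5]: (19.22+12.65)/2 × 1 = 15.935
  [5→7]: (12.65+5.35)/2 × 2 = 18.0
  [7→7.5]: (5.35+4.31)/2 × 0.5 = 2.415
  Sum = 146.675 mcg/mL·hr

AUC = 147 mcg/mL·hr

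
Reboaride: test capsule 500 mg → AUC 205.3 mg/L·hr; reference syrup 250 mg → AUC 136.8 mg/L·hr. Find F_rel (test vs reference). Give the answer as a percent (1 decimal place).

F_rel = 75.0%

F_rel = (AUC_test/D_test) / (AUC_ref/D_ref)
      = (205.3/500) / (136.8/250)
      = 0.4106 / 0.5472 = 0.7504 = 75.04%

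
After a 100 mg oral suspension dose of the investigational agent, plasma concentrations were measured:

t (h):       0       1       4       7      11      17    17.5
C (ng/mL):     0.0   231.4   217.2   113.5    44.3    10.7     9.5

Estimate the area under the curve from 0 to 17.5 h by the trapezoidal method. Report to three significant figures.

AUC = 1770 ng/mL·h

Trapezoidal AUC_0→17.5:
  [0→1]: (0.0+231.4)/2 × 1 = 115.7
  [1→4]: (231.4+217.2)/2 × 3 = 672.9
  [4→7]: (217.2+113.5)/2 × 3 = 496.05
  [7→11]: (113.5+44.3)/2 × 4 = 315.6
  [11→17]: (44.3+10.7)/2 × 6 = 165.0
  [17→17.5]: (10.7+9.5)/2 × 0.5 = 5.05
  Sum = 1770.3 ng/mL·h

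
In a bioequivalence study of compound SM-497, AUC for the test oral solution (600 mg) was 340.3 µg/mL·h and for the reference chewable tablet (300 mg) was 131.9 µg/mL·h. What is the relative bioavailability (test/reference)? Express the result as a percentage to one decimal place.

F_rel = (AUC_test/D_test) / (AUC_ref/D_ref)
      = (340.3/600) / (131.9/300)
      = 0.567167 / 0.439667 = 1.2900 = 129.00%

F_rel = 129.0%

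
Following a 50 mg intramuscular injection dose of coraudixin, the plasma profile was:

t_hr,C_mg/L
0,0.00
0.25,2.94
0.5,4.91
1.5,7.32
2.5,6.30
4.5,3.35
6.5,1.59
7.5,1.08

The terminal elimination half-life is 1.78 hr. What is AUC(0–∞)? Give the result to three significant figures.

Trapezoidal AUC_0→7.5:
  [0→0.25]: (0.00+2.94)/2 × 0.25 = 0.3675
  [0.25→0.5]: (2.94+4.91)/2 × 0.25 = 0.98125
  [0.5→1.5]: (4.91+7.32)/2 × 1 = 6.115
  [1.5→2.5]: (7.32+6.30)/2 × 1 = 6.81
  [2.5→4.5]: (6.30+3.35)/2 × 2 = 9.65
  [4.5→6.5]: (3.35+1.59)/2 × 2 = 4.94
  [6.5→7.5]: (1.59+1.08)/2 × 1 = 1.335
  Sum = 30.19875 mg/L·hr
k_e = ln2 / t½ = 0.693147 / 1.78 = 0.3894 hr^-1
Extrapolated tail: C_last / k_e = 1.08 / 0.3894 = 2.773
AUC_0→∞ = 30.19875 + 2.773 = 32.97175 mg/L·hr

AUC = 33.0 mg/L·hr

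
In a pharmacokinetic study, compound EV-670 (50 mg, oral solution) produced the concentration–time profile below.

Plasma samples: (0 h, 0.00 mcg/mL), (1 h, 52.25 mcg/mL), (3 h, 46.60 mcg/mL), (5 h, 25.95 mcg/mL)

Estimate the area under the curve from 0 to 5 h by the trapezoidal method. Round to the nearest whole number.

Trapezoidal AUC_0→5:
  [0→1]: (0.00+52.25)/2 × 1 = 26.125
  [1→3]: (52.25+46.60)/2 × 2 = 98.85
  [3→5]: (46.60+25.95)/2 × 2 = 72.55
  Sum = 197.525 mcg/mL·h

AUC = 198 mcg/mL·h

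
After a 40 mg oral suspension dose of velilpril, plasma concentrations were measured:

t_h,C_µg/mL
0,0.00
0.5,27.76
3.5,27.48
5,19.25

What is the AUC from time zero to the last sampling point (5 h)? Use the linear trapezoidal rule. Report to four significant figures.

Trapezoidal AUC_0→5:
  [0→0.5]: (0.00+27.76)/2 × 0.5 = 6.94
  [0.5→3.5]: (27.76+27.48)/2 × 3 = 82.86
  [3.5→5]: (27.48+19.25)/2 × 1.5 = 35.0475
  Sum = 124.8475 µg/mL·h

AUC = 124.8 µg/mL·h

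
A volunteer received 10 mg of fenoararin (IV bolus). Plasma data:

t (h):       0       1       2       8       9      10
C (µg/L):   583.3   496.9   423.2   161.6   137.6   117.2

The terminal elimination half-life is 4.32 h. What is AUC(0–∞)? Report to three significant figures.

Trapezoidal AUC_0→10:
  [0→1]: (583.3+496.9)/2 × 1 = 540.1
  [1→2]: (496.9+423.2)/2 × 1 = 460.05
  [2→8]: (423.2+161.6)/2 × 6 = 1754.4
  [8→9]: (161.6+137.6)/2 × 1 = 149.6
  [9→10]: (137.6+117.2)/2 × 1 = 127.4
  Sum = 3031.55 µg/L·h
k_e = ln2 / t½ = 0.693147 / 4.32 = 0.1605 h^-1
Extrapolated tail: C_last / k_e = 117.2 / 0.1605 = 730.218
AUC_0→∞ = 3031.55 + 730.218 = 3761.768 µg/L·h

AUC = 3760 µg/L·h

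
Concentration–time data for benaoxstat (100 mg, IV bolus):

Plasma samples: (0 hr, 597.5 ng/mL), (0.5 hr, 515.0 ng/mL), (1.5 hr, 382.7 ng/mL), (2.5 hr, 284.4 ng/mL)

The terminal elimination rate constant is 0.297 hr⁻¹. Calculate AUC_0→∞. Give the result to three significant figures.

AUC = 2020 ng/mL·hr

Trapezoidal AUC_0→2.5:
  [0→0.5]: (597.5+515.0)/2 × 0.5 = 278.125
  [0.5→1.5]: (515.0+382.7)/2 × 1 = 448.85
  [1.5→2.5]: (382.7+284.4)/2 × 1 = 333.55
  Sum = 1060.525 ng/mL·hr
Extrapolated tail: C_last / k_e = 284.4 / 0.297 = 957.576
AUC_0→∞ = 1060.525 + 957.576 = 2018.101 ng/mL·hr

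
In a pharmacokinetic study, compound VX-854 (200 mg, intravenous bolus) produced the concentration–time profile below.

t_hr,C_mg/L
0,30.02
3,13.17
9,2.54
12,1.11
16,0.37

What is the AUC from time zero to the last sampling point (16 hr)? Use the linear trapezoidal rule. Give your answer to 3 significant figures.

Trapezoidal AUC_0→16:
  [0→3]: (30.02+13.17)/2 × 3 = 64.785
  [3→9]: (13.17+2.54)/2 × 6 = 47.13
  [9→12]: (2.54+1.11)/2 × 3 = 5.475
  [12→16]: (1.11+0.37)/2 × 4 = 2.96
  Sum = 120.35 mg/L·hr

AUC = 120 mg/L·hr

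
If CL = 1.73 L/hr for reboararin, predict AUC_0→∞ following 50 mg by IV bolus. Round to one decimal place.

AUC = 28.9 mg/L·hr

AUC_0→∞ = Dose_iv / CL
        = 50 / 1.73 = 28.9017 mg/L·hr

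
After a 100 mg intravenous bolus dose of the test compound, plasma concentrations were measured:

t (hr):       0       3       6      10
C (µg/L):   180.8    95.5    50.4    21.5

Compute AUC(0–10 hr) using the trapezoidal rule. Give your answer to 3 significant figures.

AUC = 777 µg/L·hr

Trapezoidal AUC_0→10:
  [0→3]: (180.8+95.5)/2 × 3 = 414.45
  [3→6]: (95.5+50.4)/2 × 3 = 218.85
  [6→10]: (50.4+21.5)/2 × 4 = 143.8
  Sum = 777.1 µg/L·hr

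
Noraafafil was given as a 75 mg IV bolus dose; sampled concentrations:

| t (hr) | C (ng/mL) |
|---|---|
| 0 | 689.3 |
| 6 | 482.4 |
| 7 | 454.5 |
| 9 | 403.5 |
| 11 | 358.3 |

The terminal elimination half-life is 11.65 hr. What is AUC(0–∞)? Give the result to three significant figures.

AUC = 11600 ng/mL·hr

Trapezoidal AUC_0→11:
  [0→6]: (689.3+482.4)/2 × 6 = 3515.1
  [6→7]: (482.4+454.5)/2 × 1 = 468.45
  [7→9]: (454.5+403.5)/2 × 2 = 858.0
  [9→11]: (403.5+358.3)/2 × 2 = 761.8
  Sum = 5603.35 ng/mL·hr
k_e = ln2 / t½ = 0.693147 / 11.65 = 0.0595 hr^-1
Extrapolated tail: C_last / k_e = 358.3 / 0.0595 = 6021.849
AUC_0→∞ = 5603.35 + 6021.849 = 11625.199 ng/mL·hr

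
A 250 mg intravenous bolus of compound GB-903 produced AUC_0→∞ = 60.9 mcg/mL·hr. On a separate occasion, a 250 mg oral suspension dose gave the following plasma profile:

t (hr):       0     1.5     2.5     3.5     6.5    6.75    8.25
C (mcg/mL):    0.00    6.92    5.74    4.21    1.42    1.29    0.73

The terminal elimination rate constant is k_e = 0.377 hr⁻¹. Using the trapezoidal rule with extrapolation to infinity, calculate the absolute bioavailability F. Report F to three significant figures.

F = 0.472

Trapezoidal AUC_0→8.25 (oral suspension):
  [0→1.5]: (0.00+6.92)/2 × 1.5 = 5.19
  [1.5→2.5]: (6.92+5.74)/2 × 1 = 6.33
  [2.5→3.5]: (5.74+4.21)/2 × 1 = 4.975
  [3.5→6.5]: (4.21+1.42)/2 × 3 = 8.445
  [6.5→6.75]: (1.42+1.29)/2 × 0.25 = 0.33875
  [6.75→8.25]: (1.29+0.73)/2 × 1.5 = 1.515
  Sum = 26.79375 mcg/mL·hr
Tail: C_last/k_e = 0.73/0.377 = 1.936
AUC_0→∞ (oral suspension) = 26.79375 + 1.936 = 28.72975 mcg/mL·hr
F = (AUC_ev/D_ev)/(AUC_iv/D_iv) = (28.72975/250)/(60.9/250) = 0.114919/0.2436 = 0.4718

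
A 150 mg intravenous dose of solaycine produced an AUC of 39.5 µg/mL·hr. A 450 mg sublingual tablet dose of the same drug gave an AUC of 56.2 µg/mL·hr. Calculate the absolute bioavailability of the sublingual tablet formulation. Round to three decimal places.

F = 0.474

F = (AUC_ev / D_ev) / (AUC_iv / D_iv)
  = (56.2/450) / (39.5/150)
  = 0.124889 / 0.263333 = 0.4743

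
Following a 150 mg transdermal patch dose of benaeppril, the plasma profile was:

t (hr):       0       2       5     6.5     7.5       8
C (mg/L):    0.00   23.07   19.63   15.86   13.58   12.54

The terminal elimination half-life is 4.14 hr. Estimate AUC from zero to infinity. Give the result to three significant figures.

AUC = 210 mg/L·hr

Trapezoidal AUC_0→8:
  [0→2]: (0.00+23.07)/2 × 2 = 23.07
  [2→5]: (23.07+19.63)/2 × 3 = 64.05
  [5→6.5]: (19.63+15.86)/2 × 1.5 = 26.6175
  [6.5→7.5]: (15.86+13.58)/2 × 1 = 14.72
  [7.5→8]: (13.58+12.54)/2 × 0.5 = 6.53
  Sum = 134.9875 mg/L·hr
k_e = ln2 / t½ = 0.693147 / 4.14 = 0.1674 hr^-1
Extrapolated tail: C_last / k_e = 12.54 / 0.1674 = 74.910
AUC_0→∞ = 134.9875 + 74.910 = 209.8975 mg/L·hr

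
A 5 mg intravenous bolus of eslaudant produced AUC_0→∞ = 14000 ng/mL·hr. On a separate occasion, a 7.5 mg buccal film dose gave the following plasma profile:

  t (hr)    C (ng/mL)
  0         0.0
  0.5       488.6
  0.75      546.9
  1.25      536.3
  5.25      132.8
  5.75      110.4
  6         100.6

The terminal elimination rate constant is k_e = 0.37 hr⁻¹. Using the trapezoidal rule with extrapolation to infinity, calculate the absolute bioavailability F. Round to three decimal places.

Trapezoidal AUC_0→6 (buccal film):
  [0→0.5]: (0.0+488.6)/2 × 0.5 = 122.15
  [0.5→0.75]: (488.6+546.9)/2 × 0.25 = 129.4375
  [0.75→1.25]: (546.9+536.3)/2 × 0.5 = 270.8
  [1.25→5.25]: (536.3+132.8)/2 × 4 = 1338.2
  [5.25→5.75]: (132.8+110.4)/2 × 0.5 = 60.8
  [5.75→6]: (110.4+100.6)/2 × 0.25 = 26.375
  Sum = 1947.7625 ng/mL·hr
Tail: C_last/k_e = 100.6/0.37 = 271.892
AUC_0→∞ (buccal film) = 1947.7625 + 271.892 = 2219.6545 ng/mL·hr
F = (AUC_ev/D_ev)/(AUC_iv/D_iv) = (2219.6545/7.5)/(14000/5) = 295.954/2800 = 0.1057

F = 0.106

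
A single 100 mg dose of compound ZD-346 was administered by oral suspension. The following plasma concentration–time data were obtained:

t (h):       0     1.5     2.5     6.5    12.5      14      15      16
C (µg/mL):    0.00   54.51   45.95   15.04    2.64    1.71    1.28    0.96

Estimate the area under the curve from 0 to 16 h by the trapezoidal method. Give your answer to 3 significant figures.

AUC = 272 µg/mL·h

Trapezoidal AUC_0→16:
  [0→1.5]: (0.00+54.51)/2 × 1.5 = 40.8825
  [1.5→2.5]: (54.51+45.95)/2 × 1 = 50.23
  [2.5→6.5]: (45.95+15.04)/2 × 4 = 121.98
  [6.5→12.5]: (15.04+2.64)/2 × 6 = 53.04
  [12.5→14]: (2.64+1.71)/2 × 1.5 = 3.2625
  [14→15]: (1.71+1.28)/2 × 1 = 1.495
  [15→16]: (1.28+0.96)/2 × 1 = 1.12
  Sum = 272.01 µg/mL·h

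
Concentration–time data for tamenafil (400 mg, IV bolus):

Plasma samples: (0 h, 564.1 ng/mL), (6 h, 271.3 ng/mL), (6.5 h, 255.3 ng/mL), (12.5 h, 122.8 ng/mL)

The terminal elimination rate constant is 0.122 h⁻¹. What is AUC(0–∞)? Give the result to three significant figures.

Trapezoidal AUC_0→12.5:
  [0→6]: (564.1+271.3)/2 × 6 = 2506.2
  [6→6.5]: (271.3+255.3)/2 × 0.5 = 131.65
  [6.5→12.5]: (255.3+122.8)/2 × 6 = 1134.3
  Sum = 3772.15 ng/mL·h
Extrapolated tail: C_last / k_e = 122.8 / 0.122 = 1006.557
AUC_0→∞ = 3772.15 + 1006.557 = 4778.707 ng/mL·h

AUC = 4780 ng/mL·h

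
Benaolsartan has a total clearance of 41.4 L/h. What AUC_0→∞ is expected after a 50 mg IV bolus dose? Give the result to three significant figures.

AUC = 1.21 mg/L·h

AUC_0→∞ = Dose_iv / CL
        = 50 / 41.4 = 1.20773 mg/L·h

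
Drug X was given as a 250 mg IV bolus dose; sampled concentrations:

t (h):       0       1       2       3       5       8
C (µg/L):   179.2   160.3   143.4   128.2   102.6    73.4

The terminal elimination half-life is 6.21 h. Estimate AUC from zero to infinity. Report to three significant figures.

Trapezoidal AUC_0→8:
  [0→1]: (179.2+160.3)/2 × 1 = 169.75
  [1→2]: (160.3+143.4)/2 × 1 = 151.85
  [2→3]: (143.4+128.2)/2 × 1 = 135.8
  [3→5]: (128.2+102.6)/2 × 2 = 230.8
  [5→8]: (102.6+73.4)/2 × 3 = 264.0
  Sum = 952.2 µg/L·h
k_e = ln2 / t½ = 0.693147 / 6.21 = 0.1116 h^-1
Extrapolated tail: C_last / k_e = 73.4 / 0.1116 = 657.706
AUC_0→∞ = 952.2 + 657.706 = 1609.906 µg/L·h

AUC = 1610 µg/L·h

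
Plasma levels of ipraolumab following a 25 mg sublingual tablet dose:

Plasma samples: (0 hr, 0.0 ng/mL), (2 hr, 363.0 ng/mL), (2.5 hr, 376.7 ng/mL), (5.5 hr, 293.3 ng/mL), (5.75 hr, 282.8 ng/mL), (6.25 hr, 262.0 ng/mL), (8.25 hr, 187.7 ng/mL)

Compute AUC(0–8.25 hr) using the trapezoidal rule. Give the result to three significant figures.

Trapezoidal AUC_0→8.25:
  [0→2]: (0.0+363.0)/2 × 2 = 363.0
  [2→2.5]: (363.0+376.7)/2 × 0.5 = 184.925
  [2.5→5.5]: (376.7+293.3)/2 × 3 = 1005.0
  [5.5→5.75]: (293.3+282.8)/2 × 0.25 = 72.0125
  [5.75→6.25]: (282.8+262.0)/2 × 0.5 = 136.2
  [6.25→8.25]: (262.0+187.7)/2 × 2 = 449.7
  Sum = 2210.8375 ng/mL·hr

AUC = 2210 ng/mL·hr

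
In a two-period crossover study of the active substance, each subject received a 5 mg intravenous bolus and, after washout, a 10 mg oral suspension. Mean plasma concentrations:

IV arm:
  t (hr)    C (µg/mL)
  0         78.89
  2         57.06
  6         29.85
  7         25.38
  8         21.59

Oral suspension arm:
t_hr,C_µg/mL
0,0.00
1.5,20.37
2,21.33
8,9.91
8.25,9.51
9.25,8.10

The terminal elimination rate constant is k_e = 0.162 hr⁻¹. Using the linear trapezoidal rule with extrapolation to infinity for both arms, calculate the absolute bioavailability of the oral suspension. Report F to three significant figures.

F = 0.183

Trapezoidal AUC_0→8 (IV):
  [0→2]: (78.89+57.06)/2 × 2 = 135.95
  [2→6]: (57.06+29.85)/2 × 4 = 173.82
  [6→7]: (29.85+25.38)/2 × 1 = 27.615
  [7→8]: (25.38+21.59)/2 × 1 = 23.485
  Sum = 360.87 µg/mL·hr
IV tail: 21.59/0.162 = 133.272; AUC_iv,0→∞ = 360.87 + 133.272 = 494.142 µg/mL·hr
Trapezoidal AUC_0→9.25 (oral suspension):
  [0→1.5]: (0.00+20.37)/2 × 1.5 = 15.2775
  [1.5→2]: (20.37+21.33)/2 × 0.5 = 10.425
  [2→8]: (21.33+9.91)/2 × 6 = 93.72
  [8→8.25]: (9.91+9.51)/2 × 0.25 = 2.4275
  [8.25→9.25]: (9.51+8.10)/2 × 1 = 8.805
  Sum = 130.655 µg/mL·hr
oral suspension tail: 8.10/0.162 = 50.000; AUC_ev,0→∞ = 130.655 + 50.000 = 180.655 µg/mL·hr
F = (AUC_ev/D_ev)/(AUC_iv/D_iv) = (180.655/10)/(494.142/5) = 18.0655/98.8284 = 0.1828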